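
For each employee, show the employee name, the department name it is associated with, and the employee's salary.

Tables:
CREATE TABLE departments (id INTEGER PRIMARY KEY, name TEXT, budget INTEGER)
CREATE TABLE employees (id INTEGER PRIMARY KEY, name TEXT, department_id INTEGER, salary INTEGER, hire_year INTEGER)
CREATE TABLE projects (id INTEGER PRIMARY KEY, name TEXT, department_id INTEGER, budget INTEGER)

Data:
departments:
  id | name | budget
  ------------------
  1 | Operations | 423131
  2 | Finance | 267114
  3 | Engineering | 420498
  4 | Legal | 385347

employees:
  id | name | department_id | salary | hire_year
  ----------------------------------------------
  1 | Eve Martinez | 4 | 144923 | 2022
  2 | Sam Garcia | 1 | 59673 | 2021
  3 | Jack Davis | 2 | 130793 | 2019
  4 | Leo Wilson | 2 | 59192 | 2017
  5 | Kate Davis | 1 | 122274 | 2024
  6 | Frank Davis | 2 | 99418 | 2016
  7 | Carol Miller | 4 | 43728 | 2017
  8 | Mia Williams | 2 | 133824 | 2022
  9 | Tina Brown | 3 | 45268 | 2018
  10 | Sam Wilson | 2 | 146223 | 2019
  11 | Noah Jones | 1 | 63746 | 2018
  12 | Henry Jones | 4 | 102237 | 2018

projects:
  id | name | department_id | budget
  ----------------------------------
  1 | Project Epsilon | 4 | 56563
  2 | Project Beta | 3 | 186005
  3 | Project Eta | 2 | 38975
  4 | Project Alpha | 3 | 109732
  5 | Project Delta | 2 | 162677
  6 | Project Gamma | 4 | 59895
SELECT c.name, p.name AS department, c.salary FROM employees c JOIN departments p ON c.department_id = p.id

Execution result:
name | department | salary
Eve Martinez | Legal | 144923
Sam Garcia | Operations | 59673
Jack Davis | Finance | 130793
Leo Wilson | Finance | 59192
Kate Davis | Operations | 122274
Frank Davis | Finance | 99418
Carol Miller | Legal | 43728
Mia Williams | Finance | 133824
Tina Brown | Engineering | 45268
Sam Wilson | Finance | 146223
Noah Jones | Operations | 63746
Henry Jones | Legal | 102237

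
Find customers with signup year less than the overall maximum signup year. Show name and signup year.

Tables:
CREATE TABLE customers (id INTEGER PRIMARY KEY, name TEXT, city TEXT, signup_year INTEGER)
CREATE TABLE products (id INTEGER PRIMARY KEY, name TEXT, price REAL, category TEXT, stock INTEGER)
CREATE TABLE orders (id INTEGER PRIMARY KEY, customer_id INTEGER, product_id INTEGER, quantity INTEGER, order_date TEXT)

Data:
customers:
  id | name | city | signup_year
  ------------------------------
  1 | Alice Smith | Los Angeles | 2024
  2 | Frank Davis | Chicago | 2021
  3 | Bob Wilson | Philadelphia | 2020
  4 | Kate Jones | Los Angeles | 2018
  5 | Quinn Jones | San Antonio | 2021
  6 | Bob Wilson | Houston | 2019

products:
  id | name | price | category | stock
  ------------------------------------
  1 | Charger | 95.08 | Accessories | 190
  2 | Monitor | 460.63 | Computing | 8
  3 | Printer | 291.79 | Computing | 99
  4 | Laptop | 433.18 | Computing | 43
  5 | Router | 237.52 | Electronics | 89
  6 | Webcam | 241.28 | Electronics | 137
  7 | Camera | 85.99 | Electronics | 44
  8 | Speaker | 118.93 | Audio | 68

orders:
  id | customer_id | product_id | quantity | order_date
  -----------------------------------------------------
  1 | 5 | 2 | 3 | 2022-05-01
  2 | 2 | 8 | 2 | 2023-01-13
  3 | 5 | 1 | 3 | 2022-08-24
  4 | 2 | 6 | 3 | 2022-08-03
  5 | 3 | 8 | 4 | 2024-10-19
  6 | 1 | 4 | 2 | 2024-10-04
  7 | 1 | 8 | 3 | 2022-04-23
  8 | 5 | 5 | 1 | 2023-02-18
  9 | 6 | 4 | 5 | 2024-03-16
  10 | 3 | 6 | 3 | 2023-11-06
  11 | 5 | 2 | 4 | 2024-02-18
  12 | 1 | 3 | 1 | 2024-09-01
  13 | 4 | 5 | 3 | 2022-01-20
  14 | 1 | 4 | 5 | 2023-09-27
SELECT name, signup_year FROM customers WHERE signup_year < (SELECT MAX(signup_year) FROM customers)

Execution result:
name | signup_year
Frank Davis | 2021
Bob Wilson | 2020
Kate Jones | 2018
Quinn Jones | 2021
Bob Wilson | 2019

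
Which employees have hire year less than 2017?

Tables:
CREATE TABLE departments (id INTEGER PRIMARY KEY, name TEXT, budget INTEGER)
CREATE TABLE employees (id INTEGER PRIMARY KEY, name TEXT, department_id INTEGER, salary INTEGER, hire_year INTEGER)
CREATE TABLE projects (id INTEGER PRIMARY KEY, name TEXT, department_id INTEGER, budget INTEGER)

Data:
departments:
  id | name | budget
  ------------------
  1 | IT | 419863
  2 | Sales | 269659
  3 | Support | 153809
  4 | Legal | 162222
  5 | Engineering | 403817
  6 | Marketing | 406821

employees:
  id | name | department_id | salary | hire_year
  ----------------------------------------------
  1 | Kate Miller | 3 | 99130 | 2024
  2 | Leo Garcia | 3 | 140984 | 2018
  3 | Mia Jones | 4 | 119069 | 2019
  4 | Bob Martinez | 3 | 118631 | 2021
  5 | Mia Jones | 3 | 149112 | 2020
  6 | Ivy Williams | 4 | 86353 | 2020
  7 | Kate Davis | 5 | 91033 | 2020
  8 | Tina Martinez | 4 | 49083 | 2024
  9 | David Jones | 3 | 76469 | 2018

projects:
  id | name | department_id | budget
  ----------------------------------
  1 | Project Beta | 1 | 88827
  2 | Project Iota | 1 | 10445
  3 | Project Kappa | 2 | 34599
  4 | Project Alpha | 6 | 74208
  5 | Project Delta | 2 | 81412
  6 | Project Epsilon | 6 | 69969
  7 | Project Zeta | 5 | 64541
SELECT name, hire_year FROM employees WHERE hire_year < 2017

Execution result:
(no rows)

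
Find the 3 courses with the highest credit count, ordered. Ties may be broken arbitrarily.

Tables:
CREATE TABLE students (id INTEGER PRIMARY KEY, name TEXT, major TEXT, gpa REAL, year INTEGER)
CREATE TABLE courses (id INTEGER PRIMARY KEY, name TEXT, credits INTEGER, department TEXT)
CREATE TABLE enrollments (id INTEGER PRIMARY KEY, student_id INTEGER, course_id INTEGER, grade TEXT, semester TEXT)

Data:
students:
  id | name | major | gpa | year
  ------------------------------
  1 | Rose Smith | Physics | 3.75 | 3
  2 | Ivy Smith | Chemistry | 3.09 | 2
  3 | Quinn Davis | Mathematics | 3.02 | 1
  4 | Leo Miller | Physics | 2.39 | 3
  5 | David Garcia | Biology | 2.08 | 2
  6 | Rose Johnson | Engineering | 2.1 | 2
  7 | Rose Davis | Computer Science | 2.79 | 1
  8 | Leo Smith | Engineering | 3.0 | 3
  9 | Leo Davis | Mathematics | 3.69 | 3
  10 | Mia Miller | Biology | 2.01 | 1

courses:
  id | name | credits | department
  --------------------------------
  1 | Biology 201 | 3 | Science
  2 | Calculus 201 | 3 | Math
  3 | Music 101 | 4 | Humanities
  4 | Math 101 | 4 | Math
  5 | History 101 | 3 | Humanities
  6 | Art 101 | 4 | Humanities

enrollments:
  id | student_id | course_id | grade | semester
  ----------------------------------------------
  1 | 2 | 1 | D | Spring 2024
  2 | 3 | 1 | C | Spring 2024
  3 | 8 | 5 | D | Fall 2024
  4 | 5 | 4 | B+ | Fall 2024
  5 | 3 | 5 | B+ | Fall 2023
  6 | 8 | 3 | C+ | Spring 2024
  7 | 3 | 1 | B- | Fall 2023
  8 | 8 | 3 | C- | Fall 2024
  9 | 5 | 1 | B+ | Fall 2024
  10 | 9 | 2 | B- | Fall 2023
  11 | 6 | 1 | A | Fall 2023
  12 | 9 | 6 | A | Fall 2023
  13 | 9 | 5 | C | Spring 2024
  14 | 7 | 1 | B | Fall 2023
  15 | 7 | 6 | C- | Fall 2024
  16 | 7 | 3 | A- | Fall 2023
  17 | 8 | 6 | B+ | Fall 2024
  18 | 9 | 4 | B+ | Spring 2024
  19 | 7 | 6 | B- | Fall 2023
SELECT name, credits FROM courses ORDER BY credits DESC LIMIT 3

Execution result:
name | credits
Music 101 | 4
Math 101 | 4
Art 101 | 4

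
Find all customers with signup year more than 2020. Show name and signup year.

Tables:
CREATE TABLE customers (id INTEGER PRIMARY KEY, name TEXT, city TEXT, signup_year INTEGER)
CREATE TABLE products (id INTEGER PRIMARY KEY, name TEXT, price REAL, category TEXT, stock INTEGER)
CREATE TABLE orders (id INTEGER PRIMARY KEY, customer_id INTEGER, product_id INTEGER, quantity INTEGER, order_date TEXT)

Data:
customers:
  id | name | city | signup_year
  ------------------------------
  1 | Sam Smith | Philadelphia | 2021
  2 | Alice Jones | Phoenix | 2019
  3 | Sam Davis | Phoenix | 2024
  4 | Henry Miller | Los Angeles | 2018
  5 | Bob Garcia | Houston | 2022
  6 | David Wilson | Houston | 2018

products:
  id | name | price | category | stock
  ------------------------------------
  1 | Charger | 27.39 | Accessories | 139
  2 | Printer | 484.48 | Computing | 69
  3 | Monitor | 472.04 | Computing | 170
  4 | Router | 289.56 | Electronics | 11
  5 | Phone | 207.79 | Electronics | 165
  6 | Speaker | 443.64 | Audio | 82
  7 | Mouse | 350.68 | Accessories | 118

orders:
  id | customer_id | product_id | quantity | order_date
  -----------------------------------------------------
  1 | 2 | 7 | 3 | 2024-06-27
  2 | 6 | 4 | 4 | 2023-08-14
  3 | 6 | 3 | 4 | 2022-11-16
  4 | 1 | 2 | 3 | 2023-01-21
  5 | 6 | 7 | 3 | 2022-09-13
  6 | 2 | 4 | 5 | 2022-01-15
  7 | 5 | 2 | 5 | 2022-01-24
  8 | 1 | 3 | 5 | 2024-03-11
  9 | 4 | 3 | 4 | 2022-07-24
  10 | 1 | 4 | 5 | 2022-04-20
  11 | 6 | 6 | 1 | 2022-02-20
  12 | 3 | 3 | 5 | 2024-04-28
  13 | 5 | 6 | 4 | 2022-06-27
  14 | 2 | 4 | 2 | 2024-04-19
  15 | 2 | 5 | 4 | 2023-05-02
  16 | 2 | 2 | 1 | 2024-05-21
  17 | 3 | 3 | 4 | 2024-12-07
SELECT name, signup_year FROM customers WHERE signup_year > 2020

Execution result:
name | signup_year
Sam Smith | 2021
Sam Davis | 2024
Bob Garcia | 2022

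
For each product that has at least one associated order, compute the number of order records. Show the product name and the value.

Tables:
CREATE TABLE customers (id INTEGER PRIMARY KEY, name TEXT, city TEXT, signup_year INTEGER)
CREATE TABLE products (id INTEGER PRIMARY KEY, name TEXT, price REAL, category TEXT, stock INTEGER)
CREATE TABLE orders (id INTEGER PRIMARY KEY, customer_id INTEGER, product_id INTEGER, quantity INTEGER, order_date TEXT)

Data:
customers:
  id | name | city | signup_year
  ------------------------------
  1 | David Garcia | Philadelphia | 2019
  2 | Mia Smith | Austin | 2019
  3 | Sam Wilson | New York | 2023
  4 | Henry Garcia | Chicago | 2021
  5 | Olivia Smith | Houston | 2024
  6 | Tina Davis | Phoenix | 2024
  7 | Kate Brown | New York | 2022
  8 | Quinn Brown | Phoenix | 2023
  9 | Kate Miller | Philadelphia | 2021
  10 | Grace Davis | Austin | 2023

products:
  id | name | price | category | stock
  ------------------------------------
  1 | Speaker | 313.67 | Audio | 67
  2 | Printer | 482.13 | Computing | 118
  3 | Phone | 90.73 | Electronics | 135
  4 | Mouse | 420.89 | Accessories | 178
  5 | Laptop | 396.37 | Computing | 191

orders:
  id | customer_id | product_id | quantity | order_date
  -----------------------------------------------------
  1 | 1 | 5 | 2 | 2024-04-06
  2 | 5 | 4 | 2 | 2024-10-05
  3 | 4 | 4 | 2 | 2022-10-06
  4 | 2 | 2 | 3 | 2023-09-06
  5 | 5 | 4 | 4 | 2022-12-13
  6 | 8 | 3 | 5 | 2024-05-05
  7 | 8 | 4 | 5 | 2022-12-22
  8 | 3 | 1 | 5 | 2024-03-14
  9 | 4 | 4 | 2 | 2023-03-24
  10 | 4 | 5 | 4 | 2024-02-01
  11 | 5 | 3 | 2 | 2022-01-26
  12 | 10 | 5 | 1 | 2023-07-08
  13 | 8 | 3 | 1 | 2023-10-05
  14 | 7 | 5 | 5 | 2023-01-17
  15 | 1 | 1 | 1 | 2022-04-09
SELECT p.name, COUNT(*) AS n FROM orders c JOIN products p ON c.product_id = p.id GROUP BY p.id, p.name

Execution result:
name | n
Speaker | 2
Printer | 1
Phone | 3
Mouse | 5
Laptop | 4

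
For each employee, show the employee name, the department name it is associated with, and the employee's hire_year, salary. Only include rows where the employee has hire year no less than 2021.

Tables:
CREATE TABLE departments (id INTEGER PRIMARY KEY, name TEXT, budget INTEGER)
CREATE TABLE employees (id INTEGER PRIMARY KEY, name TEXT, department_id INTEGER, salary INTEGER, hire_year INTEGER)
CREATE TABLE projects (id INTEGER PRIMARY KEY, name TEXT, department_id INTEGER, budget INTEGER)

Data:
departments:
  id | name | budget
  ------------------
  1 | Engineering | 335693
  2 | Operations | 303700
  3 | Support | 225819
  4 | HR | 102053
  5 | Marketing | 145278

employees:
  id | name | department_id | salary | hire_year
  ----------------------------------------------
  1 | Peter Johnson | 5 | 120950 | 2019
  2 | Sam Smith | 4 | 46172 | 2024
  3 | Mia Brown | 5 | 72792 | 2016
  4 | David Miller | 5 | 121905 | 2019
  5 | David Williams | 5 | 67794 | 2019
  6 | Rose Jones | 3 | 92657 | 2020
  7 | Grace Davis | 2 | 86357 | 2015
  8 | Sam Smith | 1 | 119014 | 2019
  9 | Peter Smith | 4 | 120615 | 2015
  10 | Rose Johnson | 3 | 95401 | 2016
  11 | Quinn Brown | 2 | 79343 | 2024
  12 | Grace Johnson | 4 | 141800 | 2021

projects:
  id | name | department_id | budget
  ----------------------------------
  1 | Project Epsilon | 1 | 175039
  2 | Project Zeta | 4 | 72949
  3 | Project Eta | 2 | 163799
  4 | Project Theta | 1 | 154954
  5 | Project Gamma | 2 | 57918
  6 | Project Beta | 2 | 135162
SELECT c.name, p.name AS department, c.hire_year, c.salary FROM employees c JOIN departments p ON c.department_id = p.id WHERE c.hire_year >= 2021

Execution result:
name | department | hire_year | salary
Sam Smith | HR | 2024 | 46172
Quinn Brown | Operations | 2024 | 79343
Grace Johnson | HR | 2021 | 141800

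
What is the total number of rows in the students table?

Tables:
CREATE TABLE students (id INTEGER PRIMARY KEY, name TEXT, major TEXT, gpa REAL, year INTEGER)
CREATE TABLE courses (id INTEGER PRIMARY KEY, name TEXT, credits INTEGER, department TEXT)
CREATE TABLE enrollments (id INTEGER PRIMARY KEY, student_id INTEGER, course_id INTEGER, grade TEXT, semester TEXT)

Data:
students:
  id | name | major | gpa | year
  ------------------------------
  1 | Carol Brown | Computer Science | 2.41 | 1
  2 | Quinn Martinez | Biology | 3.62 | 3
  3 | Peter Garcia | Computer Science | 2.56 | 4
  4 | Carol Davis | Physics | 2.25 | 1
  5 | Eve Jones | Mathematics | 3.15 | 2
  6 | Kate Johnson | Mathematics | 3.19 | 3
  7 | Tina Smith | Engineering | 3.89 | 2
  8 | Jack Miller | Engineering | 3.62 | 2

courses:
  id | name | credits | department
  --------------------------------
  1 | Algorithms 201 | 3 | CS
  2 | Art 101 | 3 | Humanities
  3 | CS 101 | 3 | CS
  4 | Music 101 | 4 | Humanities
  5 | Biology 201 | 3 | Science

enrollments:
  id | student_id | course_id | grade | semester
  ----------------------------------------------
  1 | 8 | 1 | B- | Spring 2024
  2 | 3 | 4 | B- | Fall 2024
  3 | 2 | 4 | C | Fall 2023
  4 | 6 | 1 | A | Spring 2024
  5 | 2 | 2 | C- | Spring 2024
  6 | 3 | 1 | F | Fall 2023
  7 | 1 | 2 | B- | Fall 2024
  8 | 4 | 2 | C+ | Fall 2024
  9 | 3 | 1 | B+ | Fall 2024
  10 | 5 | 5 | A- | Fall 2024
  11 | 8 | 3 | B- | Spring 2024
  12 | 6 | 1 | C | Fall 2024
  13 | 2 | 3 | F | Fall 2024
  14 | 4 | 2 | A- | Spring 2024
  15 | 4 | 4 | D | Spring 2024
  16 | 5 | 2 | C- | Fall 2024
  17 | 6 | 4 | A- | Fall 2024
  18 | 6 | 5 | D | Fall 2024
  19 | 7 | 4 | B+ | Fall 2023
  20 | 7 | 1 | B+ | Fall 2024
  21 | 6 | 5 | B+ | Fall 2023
SELECT COUNT(*) FROM students

Execution result:
8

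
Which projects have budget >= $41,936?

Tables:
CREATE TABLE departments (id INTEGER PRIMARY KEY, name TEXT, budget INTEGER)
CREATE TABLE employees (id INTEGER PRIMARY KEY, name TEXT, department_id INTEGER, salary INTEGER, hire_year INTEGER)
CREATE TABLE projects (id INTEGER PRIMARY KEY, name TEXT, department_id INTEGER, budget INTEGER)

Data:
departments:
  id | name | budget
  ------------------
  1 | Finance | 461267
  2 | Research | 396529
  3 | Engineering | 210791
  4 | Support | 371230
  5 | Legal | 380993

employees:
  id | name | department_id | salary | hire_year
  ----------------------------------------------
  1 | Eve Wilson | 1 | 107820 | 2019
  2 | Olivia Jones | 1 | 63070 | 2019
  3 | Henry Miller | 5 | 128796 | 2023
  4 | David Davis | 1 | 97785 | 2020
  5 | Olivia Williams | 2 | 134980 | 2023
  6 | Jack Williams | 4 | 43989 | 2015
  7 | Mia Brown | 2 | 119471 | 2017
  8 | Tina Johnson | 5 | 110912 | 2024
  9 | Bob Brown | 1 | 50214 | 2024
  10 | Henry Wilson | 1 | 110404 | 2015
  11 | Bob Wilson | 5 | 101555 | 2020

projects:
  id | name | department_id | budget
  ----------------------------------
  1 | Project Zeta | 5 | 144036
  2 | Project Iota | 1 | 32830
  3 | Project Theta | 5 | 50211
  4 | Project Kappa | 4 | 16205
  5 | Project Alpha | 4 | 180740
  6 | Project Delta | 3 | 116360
SELECT name, budget FROM projects WHERE budget >= 41936

Execution result:
name | budget
Project Zeta | 144036
Project Theta | 50211
Project Alpha | 180740
Project Delta | 116360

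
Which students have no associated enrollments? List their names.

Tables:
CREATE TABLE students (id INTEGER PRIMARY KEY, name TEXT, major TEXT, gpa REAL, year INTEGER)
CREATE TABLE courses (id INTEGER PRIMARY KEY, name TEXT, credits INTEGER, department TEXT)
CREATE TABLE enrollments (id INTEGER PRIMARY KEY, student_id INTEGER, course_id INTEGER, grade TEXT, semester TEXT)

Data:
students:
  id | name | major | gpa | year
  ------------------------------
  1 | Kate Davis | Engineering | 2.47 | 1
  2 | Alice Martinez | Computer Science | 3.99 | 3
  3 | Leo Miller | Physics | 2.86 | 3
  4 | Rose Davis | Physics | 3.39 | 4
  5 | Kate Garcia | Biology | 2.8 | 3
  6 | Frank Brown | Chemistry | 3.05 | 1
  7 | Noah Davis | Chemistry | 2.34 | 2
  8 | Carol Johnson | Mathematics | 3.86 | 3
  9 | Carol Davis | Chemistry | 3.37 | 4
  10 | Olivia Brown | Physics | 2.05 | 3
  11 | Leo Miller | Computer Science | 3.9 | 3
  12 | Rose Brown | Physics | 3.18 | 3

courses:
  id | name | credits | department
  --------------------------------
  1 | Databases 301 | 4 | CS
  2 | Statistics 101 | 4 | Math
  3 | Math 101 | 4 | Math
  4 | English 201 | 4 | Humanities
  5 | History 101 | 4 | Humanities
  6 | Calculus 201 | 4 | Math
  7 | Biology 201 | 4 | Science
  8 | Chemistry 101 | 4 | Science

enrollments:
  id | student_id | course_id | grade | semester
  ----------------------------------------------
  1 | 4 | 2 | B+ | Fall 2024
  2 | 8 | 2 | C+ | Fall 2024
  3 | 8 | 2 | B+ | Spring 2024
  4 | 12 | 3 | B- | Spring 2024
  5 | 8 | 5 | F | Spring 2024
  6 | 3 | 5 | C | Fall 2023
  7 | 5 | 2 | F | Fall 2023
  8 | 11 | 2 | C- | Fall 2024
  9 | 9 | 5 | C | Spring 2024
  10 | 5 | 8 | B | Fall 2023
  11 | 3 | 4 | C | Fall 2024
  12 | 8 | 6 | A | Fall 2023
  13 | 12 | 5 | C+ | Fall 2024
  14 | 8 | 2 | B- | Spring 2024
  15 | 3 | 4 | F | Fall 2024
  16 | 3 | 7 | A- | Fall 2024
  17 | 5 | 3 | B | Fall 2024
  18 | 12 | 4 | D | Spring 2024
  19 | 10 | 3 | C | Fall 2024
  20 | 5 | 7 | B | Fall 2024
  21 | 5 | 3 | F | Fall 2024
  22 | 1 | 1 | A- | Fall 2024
SELECT p.name FROM students p LEFT JOIN enrollments c ON c.student_id = p.id WHERE c.id IS NULL

Execution result:
name
Alice Martinez
Frank Brown
Noah Davis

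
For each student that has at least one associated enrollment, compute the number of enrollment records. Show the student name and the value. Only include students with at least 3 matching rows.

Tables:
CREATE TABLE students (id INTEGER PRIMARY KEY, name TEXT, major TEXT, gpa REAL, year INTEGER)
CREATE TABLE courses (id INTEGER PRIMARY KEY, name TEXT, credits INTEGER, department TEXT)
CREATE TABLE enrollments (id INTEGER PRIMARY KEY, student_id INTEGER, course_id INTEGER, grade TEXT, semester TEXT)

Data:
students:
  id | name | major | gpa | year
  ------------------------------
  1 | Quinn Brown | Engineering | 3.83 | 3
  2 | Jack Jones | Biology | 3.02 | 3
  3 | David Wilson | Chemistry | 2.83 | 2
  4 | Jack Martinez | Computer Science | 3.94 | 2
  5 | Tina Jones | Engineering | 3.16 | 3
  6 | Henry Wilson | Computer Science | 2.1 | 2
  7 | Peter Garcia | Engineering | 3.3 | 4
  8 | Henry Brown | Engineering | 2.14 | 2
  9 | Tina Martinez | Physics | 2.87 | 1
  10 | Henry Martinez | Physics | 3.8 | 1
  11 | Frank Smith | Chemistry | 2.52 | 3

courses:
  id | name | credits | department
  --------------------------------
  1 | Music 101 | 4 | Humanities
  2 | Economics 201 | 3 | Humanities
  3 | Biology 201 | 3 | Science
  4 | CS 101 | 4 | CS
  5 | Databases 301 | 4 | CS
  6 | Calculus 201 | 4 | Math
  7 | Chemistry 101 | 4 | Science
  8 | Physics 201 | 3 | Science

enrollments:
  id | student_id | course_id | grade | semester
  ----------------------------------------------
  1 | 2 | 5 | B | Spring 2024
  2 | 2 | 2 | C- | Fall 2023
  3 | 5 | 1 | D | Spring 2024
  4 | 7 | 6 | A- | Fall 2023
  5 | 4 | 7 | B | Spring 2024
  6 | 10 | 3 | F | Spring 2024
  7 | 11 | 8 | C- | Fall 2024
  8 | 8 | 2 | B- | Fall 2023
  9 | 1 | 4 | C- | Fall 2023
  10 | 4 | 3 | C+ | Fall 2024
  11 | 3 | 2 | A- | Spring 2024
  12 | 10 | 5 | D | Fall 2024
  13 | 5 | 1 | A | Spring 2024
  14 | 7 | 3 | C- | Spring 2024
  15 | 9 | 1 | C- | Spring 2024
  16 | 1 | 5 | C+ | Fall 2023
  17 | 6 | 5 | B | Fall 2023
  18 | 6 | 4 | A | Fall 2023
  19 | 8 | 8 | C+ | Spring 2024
SELECT p.name, COUNT(*) AS n FROM enrollments c JOIN students p ON c.student_id = p.id GROUP BY p.id, p.name HAVING COUNT(*) >= 3

Execution result:
(no rows)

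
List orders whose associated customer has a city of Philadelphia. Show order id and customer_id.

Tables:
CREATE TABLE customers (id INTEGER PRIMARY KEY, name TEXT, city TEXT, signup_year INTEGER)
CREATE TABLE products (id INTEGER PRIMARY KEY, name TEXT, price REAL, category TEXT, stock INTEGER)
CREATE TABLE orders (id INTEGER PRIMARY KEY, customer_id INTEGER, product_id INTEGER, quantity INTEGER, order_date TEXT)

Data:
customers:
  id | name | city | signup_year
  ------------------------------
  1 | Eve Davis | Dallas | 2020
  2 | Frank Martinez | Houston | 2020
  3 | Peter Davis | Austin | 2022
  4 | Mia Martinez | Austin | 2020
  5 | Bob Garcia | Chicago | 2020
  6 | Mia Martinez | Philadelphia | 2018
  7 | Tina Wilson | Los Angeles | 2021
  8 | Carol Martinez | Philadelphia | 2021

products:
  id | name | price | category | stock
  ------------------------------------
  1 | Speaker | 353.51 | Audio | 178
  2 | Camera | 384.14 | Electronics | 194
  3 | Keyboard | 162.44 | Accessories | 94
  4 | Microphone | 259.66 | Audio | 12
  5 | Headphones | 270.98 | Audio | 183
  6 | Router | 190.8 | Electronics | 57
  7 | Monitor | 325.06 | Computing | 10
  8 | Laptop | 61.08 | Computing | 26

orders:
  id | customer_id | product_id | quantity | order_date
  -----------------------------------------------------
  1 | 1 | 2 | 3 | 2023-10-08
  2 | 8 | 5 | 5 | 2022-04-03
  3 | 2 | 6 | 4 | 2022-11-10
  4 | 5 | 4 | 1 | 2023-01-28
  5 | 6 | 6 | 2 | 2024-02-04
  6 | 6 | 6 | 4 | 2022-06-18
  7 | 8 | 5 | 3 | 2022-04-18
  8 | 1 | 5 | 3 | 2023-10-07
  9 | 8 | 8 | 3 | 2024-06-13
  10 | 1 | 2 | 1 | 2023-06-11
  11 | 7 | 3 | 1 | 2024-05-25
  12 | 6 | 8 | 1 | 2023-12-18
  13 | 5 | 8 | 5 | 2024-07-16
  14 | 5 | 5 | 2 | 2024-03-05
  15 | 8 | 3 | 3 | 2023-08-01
SELECT id, customer_id FROM orders WHERE customer_id IN (SELECT id FROM customers WHERE city = 'Philadelphia')

Execution result:
id | customer_id
2 | 8
5 | 6
6 | 6
7 | 8
9 | 8
12 | 6
15 | 8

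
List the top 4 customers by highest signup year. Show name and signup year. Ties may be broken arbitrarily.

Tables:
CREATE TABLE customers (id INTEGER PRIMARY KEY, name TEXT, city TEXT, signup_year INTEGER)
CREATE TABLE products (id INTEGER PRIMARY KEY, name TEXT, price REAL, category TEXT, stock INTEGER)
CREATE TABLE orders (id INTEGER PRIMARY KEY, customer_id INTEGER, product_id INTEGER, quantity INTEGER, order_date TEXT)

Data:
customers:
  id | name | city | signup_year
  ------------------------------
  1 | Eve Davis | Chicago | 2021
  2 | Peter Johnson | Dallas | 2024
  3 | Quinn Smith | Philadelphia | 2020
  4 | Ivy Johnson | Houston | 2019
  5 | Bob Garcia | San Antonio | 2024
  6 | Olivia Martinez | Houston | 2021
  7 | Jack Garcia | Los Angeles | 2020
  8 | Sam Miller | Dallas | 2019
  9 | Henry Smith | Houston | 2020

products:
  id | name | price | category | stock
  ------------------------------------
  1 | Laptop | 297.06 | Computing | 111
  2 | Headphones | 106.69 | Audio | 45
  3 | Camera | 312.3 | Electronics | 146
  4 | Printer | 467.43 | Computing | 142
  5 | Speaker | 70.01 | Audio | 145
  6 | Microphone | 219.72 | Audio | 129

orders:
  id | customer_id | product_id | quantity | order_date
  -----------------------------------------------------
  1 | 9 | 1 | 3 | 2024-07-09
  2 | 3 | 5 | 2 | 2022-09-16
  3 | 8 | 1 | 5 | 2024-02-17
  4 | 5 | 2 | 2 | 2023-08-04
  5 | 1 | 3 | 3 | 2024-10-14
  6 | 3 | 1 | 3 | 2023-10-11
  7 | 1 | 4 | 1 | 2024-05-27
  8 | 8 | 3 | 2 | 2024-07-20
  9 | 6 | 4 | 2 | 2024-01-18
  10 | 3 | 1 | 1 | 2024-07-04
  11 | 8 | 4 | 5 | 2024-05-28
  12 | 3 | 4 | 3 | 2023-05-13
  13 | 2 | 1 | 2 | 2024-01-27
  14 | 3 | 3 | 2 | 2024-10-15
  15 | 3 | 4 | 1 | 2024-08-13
SELECT name, signup_year FROM customers ORDER BY signup_year DESC LIMIT 4

Execution result:
name | signup_year
Peter Johnson | 2024
Bob Garcia | 2024
Eve Davis | 2021
Olivia Martinez | 2021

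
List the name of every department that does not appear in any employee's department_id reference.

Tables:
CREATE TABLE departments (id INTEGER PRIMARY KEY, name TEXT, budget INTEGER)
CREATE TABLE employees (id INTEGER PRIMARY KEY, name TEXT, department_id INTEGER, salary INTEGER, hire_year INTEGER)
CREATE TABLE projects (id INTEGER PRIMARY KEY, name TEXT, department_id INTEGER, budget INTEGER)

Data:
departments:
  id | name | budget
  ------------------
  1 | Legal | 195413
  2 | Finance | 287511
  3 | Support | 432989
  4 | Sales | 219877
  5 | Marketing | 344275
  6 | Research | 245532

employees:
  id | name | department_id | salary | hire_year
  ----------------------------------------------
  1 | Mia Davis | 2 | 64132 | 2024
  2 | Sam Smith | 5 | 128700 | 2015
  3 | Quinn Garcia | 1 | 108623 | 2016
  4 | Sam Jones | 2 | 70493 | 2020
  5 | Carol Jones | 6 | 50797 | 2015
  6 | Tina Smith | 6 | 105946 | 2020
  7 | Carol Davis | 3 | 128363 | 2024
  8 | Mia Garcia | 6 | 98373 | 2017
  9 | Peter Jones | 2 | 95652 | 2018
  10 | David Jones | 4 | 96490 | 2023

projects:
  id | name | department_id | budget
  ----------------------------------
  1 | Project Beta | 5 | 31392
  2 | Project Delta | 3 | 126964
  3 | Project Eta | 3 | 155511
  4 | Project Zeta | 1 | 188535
SELECT p.name FROM departments p LEFT JOIN employees c ON c.department_id = p.id WHERE c.id IS NULL

Execution result:
(no rows)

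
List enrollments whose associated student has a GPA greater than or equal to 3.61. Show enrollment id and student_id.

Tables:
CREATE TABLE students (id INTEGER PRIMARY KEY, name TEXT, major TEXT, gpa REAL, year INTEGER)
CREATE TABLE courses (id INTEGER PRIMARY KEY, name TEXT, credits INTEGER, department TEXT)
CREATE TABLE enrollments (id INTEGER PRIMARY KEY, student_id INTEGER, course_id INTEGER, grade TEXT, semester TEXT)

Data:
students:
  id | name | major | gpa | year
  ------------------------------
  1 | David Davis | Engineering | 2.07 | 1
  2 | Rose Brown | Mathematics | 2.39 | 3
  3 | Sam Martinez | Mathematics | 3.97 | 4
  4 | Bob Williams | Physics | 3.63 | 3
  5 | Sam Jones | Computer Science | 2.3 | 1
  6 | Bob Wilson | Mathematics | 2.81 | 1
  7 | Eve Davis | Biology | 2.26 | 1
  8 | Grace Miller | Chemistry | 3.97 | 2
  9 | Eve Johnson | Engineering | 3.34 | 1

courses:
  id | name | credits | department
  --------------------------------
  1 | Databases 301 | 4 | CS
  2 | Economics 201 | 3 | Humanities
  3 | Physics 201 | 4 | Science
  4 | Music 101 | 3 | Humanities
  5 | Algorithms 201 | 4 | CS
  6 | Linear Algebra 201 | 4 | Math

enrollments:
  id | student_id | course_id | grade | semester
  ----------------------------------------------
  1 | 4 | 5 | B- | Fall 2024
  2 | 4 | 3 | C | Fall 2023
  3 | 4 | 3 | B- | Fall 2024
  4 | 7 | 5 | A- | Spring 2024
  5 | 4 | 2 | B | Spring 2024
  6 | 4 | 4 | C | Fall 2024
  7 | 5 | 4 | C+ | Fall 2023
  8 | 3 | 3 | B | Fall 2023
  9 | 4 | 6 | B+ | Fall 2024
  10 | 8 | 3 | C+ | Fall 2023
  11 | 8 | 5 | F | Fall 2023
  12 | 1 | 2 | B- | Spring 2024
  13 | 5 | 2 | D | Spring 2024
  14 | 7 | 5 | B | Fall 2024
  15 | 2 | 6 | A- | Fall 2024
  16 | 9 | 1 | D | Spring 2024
SELECT id, student_id FROM enrollments WHERE student_id IN (SELECT id FROM students WHERE gpa >= 3.61)

Execution result:
id | student_id
1 | 4
2 | 4
3 | 4
5 | 4
6 | 4
8 | 3
9 | 4
10 | 8
11 | 8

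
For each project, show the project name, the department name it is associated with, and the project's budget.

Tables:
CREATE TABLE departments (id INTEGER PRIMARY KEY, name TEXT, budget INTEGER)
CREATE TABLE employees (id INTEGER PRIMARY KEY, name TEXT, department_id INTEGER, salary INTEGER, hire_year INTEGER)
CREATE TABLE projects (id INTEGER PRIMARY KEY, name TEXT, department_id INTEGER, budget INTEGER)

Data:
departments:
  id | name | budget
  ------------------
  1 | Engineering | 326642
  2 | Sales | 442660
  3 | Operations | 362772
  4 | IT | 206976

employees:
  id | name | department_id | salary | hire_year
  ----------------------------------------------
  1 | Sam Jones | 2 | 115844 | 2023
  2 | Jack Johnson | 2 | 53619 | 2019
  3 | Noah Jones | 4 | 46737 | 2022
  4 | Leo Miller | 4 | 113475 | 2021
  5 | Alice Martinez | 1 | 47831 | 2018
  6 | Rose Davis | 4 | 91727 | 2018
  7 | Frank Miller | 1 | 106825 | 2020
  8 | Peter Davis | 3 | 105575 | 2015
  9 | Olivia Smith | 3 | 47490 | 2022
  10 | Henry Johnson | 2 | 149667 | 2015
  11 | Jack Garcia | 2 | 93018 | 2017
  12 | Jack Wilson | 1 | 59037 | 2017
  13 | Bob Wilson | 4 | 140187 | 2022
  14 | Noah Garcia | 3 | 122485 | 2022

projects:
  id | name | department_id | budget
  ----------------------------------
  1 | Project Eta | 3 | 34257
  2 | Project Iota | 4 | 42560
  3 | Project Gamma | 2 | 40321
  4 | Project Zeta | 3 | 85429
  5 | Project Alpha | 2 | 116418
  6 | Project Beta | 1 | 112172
SELECT c.name, p.name AS department, c.budget FROM projects c JOIN departments p ON c.department_id = p.id

Execution result:
name | department | budget
Project Eta | Operations | 34257
Project Iota | IT | 42560
Project Gamma | Sales | 40321
Project Zeta | Operations | 85429
Project Alpha | Sales | 116418
Project Beta | Engineering | 112172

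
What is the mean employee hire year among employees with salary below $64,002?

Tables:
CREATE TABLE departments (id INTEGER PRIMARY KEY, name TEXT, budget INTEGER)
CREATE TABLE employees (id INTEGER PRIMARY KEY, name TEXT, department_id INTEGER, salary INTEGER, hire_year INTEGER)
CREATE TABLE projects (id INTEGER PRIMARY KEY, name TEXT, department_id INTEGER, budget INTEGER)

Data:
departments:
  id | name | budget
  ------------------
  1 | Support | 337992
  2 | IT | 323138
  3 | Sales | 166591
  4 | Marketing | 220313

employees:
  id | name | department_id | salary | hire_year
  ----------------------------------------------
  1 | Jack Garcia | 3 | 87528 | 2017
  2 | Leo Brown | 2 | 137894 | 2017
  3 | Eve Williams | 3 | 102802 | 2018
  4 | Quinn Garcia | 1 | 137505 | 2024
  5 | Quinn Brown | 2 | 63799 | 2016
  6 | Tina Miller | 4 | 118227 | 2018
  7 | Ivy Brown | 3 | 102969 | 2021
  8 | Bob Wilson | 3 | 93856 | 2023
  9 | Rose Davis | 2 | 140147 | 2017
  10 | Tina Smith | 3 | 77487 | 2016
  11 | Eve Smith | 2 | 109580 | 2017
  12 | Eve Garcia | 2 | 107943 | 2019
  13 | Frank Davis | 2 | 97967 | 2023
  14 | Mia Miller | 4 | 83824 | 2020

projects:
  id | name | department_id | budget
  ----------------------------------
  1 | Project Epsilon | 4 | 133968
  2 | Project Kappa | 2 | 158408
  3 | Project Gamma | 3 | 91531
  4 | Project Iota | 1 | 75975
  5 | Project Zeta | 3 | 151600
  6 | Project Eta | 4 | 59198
SELECT AVG(hire_year) FROM employees WHERE salary < 64002

Execution result:
2016.00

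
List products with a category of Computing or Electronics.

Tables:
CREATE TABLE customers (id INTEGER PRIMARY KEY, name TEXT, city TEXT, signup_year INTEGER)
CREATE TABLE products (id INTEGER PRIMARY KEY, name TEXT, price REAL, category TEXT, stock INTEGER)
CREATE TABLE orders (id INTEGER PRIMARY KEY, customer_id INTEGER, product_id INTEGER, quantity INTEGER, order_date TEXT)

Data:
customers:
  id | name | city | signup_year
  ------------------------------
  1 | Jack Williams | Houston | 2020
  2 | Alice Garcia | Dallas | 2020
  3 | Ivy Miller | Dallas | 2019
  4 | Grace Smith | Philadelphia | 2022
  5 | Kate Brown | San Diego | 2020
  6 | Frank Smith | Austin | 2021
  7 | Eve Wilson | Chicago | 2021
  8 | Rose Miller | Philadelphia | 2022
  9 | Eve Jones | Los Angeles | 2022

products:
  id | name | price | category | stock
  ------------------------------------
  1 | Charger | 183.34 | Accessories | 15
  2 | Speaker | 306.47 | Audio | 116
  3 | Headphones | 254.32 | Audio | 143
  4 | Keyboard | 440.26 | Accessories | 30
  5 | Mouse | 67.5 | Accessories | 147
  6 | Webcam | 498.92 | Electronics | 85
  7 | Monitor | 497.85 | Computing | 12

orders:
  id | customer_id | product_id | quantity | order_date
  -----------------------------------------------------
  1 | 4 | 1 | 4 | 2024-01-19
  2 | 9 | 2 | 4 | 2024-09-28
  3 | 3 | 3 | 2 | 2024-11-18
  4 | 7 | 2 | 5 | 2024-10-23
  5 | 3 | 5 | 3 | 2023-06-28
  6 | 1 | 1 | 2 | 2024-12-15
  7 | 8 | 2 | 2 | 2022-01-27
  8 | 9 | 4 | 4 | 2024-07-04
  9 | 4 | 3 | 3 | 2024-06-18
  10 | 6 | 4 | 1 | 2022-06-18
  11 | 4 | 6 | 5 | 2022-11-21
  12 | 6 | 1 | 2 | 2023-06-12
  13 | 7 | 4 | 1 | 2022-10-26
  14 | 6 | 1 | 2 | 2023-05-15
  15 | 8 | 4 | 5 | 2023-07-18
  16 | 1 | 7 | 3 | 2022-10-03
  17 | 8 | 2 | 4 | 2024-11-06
SELECT name, category FROM products WHERE category IN ('Computing', 'Electronics')

Execution result:
name | category
Webcam | Electronics
Monitor | Computing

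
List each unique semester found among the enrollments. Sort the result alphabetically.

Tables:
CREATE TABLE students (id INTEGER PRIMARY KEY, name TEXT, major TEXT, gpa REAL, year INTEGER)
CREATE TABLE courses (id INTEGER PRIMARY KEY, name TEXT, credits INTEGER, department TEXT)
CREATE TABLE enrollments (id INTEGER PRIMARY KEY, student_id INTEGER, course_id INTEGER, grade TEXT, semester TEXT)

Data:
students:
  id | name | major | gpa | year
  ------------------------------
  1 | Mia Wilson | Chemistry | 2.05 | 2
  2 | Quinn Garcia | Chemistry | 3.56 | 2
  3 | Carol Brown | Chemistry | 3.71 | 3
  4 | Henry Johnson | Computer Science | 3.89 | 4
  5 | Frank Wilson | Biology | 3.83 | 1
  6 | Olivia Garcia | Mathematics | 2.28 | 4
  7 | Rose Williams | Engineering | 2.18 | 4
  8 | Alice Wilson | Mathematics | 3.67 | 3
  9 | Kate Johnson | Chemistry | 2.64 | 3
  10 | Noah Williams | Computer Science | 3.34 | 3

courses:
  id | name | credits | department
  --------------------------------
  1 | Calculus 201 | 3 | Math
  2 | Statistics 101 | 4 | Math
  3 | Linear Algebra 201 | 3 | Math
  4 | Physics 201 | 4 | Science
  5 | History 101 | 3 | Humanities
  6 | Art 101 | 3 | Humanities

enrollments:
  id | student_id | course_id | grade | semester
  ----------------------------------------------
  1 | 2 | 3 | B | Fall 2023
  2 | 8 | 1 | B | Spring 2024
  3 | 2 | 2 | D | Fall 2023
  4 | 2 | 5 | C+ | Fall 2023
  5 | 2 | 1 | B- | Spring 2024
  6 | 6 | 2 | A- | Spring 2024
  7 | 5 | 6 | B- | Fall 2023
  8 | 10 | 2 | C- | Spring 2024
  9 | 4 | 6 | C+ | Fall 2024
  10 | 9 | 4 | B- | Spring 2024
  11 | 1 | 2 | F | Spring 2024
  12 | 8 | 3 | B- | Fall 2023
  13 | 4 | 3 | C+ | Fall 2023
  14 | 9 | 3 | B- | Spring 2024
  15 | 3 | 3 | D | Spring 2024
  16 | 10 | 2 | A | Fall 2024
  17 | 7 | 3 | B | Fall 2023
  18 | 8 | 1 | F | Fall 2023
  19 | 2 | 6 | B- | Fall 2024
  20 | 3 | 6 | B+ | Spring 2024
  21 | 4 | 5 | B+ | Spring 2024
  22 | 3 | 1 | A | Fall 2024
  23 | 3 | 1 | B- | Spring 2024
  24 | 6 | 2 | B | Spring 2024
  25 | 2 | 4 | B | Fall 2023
SELECT DISTINCT semester FROM enrollments ORDER BY semester

Execution result:
semester
Fall 2023
Fall 2024
Spring 2024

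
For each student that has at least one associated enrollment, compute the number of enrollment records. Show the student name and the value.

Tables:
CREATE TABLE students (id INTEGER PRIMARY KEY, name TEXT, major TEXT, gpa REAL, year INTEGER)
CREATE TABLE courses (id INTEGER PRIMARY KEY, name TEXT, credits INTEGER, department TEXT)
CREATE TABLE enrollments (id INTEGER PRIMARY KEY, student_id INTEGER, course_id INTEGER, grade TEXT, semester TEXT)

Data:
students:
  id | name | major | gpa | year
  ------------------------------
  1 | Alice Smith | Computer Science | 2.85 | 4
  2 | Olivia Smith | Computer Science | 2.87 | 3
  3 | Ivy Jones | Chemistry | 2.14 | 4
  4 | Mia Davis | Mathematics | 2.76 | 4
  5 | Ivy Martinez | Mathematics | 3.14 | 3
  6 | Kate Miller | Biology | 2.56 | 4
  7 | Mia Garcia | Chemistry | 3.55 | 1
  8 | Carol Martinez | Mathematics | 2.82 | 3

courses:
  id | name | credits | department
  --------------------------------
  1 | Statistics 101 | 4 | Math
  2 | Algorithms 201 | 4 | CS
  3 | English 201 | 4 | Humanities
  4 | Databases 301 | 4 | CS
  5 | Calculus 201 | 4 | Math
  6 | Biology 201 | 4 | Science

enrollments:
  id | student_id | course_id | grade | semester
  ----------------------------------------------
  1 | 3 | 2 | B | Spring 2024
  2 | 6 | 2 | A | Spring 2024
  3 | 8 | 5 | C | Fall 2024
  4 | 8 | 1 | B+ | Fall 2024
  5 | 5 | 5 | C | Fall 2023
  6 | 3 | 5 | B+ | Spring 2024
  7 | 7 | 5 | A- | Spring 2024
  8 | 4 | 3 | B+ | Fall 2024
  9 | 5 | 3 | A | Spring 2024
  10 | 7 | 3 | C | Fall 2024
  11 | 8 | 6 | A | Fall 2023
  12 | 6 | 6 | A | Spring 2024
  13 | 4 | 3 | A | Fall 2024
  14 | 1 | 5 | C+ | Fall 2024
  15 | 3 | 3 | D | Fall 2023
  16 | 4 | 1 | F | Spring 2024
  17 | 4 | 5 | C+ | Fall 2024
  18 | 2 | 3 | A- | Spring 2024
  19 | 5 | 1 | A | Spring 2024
SELECT p.name, COUNT(*) AS n FROM enrollments c JOIN students p ON c.student_id = p.id GROUP BY p.id, p.name

Execution result:
name | n
Alice Smith | 1
Olivia Smith | 1
Ivy Jones | 3
Mia Davis | 4
Ivy Martinez | 3
Kate Miller | 2
Mia Garcia | 2
Carol Martinez | 3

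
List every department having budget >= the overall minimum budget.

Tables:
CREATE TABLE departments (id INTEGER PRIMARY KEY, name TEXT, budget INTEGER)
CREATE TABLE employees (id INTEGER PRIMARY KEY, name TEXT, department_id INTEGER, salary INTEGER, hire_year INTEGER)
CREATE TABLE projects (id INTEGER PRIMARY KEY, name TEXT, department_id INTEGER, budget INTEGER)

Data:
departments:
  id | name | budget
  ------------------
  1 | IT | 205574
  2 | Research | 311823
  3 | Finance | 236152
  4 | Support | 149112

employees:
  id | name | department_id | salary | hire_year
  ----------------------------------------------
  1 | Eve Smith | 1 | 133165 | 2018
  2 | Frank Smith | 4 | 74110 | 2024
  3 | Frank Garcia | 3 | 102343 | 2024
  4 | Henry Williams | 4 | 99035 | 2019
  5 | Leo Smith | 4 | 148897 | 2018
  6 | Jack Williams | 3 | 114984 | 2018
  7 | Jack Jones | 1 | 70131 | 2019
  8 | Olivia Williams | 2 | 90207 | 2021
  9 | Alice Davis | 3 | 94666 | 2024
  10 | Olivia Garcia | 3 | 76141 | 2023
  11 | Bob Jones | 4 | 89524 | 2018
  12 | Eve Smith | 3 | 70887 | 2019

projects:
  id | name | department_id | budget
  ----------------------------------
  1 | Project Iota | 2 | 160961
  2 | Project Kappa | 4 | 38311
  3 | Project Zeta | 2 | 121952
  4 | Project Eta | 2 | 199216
SELECT name, budget FROM departments WHERE budget >= (SELECT MIN(budget) FROM departments)

Execution result:
name | budget
IT | 205574
Research | 311823
Finance | 236152
Support | 149112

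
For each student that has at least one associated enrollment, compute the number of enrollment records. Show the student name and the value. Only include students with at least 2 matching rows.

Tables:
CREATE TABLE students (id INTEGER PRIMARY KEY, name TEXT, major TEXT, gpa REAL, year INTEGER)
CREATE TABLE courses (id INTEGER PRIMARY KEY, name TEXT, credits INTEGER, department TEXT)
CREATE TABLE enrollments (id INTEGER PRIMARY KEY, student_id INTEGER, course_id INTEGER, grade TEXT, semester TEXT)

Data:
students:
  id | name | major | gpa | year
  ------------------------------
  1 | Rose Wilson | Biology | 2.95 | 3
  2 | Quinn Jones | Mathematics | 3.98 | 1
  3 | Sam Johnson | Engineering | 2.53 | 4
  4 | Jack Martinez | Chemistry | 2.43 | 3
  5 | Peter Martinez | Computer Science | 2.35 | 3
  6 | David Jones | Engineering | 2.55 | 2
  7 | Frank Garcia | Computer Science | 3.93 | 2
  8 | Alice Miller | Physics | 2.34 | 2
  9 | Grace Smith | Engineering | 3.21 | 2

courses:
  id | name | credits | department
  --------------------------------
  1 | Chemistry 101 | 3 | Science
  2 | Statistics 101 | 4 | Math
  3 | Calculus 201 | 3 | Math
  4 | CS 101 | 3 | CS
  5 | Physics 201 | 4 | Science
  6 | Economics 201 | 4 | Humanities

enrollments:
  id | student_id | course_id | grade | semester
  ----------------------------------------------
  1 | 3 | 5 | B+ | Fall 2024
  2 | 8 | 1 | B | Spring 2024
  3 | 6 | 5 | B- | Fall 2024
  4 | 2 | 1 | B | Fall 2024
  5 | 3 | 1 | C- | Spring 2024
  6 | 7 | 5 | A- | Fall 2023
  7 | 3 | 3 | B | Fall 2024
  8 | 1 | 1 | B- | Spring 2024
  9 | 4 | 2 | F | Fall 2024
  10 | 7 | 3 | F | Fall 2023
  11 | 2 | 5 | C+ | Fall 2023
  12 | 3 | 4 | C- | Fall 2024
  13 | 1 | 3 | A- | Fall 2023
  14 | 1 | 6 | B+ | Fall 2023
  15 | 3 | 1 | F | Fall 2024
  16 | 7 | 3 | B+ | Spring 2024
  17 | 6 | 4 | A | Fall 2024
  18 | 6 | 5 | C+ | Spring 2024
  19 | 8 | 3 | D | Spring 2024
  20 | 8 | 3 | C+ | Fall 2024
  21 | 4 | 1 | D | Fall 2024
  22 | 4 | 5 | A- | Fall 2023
SELECT p.name, COUNT(*) AS n FROM enrollments c JOIN students p ON c.student_id = p.id GROUP BY p.id, p.name HAVING COUNT(*) >= 2

Execution result:
name | n
Rose Wilson | 3
Quinn Jones | 2
Sam Johnson | 5
Jack Martinez | 3
David Jones | 3
Frank Garcia | 3
Alice Miller | 3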